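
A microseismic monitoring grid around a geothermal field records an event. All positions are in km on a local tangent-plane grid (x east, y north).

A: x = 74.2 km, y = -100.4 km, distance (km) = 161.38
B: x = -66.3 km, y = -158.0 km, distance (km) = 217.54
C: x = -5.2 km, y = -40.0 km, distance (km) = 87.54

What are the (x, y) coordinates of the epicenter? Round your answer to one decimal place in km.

7.6 km east, 46.6 km north

Circle about each station: (x − 74.2)² + (y + 100.4)² = 161.38²; (x + 66.3)² + (y + 158.0)² = 217.54²; (x + 5.2)² + (y + 40.0)² = 87.54².
Subtracting the A equation from the B and C equations removes the quadratic terms:
-281.0 x − 115.2 y = -7506.26
-158.8 x + 120.8 y = 4421.49
Solving the 2×2 system: x ≈ 7.6, y ≈ 46.6 km.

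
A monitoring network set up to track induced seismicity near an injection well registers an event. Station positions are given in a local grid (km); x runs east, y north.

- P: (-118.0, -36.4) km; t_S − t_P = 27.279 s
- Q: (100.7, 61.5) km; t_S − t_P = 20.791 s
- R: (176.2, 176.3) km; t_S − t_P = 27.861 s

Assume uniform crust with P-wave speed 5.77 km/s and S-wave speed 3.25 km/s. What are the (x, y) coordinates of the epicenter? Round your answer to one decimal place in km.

Distance from S−P lag: d = Δt · v_P v_S / (v_P − v_S) = Δt · (5.77·3.25)/(5.77−3.25) ≈ 7.4415·Δt.
So d_P = 203.00, d_Q = 154.72, d_R = 207.33 km.
Circle about each station: (x + 118.0)² + (y + 36.4)² = 203.00²; (x − 100.7)² + (y − 61.5)² = 154.72²; (x − 176.2)² + (y − 176.3)² = 207.33².
Subtracting pairs of circle equations eliminates x²+y² and gives linear equations (the radical axes):
437.4 x + 195.8 y = 15944.50
588.4 x + 425.4 y = 45102.44
Solving the 2×2 system: x ≈ -28.9, y ≈ 146.0 km.

-28.9 km east, 146.0 km north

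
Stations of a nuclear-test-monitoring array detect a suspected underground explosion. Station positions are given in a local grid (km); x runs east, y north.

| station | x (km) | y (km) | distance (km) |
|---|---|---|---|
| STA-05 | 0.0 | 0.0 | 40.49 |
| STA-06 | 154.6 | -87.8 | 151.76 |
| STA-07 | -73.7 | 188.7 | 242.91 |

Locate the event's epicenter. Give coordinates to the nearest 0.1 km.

10.9 km east, -39.0 km north

Circle about each station: x² + y² = 40.49²; (x − 154.6)² + (y + 87.8)² = 151.76²; (x + 73.7)² + (y − 188.7)² = 242.91².
Subtracting the STA-05 equation from the STA-06 and STA-07 equations removes the quadratic terms:
309.2 x − 175.6 y = 10218.34
-147.4 x + 377.4 y = -16326.45
Solving the 2×2 system: x ≈ 10.9, y ≈ -39.0 km.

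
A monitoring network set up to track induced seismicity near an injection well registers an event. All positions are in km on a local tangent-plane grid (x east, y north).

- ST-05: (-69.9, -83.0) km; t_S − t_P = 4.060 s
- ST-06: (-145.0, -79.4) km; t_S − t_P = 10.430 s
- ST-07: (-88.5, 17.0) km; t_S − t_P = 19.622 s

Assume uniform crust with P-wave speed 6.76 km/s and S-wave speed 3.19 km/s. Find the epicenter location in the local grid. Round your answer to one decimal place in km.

(-86.0, -101.5)

Distance from S−P lag: d = Δt · v_P v_S / (v_P − v_S) = Δt · (6.76·3.19)/(6.76−3.19) ≈ 6.0404·Δt.
So d_ST-05 = 24.52, d_ST-06 = 63.00, d_ST-07 = 118.53 km.
Circle about each station: (x + 69.9)² + (y + 83.0)² = 24.52²; (x + 145.0)² + (y + 79.4)² = 63.00²; (x + 88.5)² + (y − 17.0)² = 118.53².
Subtracting pairs of circle equations eliminates x²+y² and gives linear equations (the radical axes):
-150.2 x + 7.2 y = 12186.58
-37.2 x + 200.0 y = -17101.89
Solving the 2×2 system: x ≈ -86.0, y ≈ -101.5 km.
Check against ST-05 (with the unrounded x, y): √((x + 69.9)²+(y + 83.0)²) = 24.53 ≈ 24.52 km. ✓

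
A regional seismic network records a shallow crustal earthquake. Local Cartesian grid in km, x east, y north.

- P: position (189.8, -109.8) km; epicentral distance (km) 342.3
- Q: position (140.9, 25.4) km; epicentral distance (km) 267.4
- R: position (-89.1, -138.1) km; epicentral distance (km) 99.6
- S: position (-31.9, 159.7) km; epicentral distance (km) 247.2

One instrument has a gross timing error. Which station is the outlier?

Solve using three stations at a time. Using P, R, S (subtract circle equations pairwise → linear system) gives (x, y) ≈ (-148.6, -58.2).
Distances from that point to each station vs reported:
  P: calculated 342.3 vs reported 342.3 → residual 0.0 km
  Q: calculated 301.3 vs reported 267.4 → residual 33.9 km
  R: calculated 99.6 vs reported 99.6 → residual 0.0 km
  S: calculated 247.2 vs reported 247.2 → residual 0.0 km
P, R, S are mutually consistent (residuals ≈ 0); Q is off by 33.9 km.

Q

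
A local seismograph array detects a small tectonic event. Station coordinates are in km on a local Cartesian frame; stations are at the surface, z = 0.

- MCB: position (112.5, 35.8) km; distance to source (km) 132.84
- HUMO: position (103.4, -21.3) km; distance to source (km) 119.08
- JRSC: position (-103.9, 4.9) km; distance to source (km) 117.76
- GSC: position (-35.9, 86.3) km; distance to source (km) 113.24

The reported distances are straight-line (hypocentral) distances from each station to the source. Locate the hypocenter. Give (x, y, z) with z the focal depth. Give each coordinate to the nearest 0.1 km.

Each station gives a sphere (x−x_i)² + (y−y_i)² + z² = d_i² (stations at z=0).
Subtracting the MCB sphere from HUMO and JRSC: z² cancels, leaving linear equations in x and y:
-18.2 x − 114.2 y = 673.78
-432.8 x − 61.8 y = 660.38
Solving: x ≈ -0.699, y ≈ -5.789 km (keep extra digits for the depth step; rounded: -0.7, -5.8).
Then from the MCB sphere: z² = 132.84² − (x − 112.5)² − (y − 35.8)² with x = -0.699, y = -5.789, so z ≈ 55.703 ≈ 55.7 km.

x ≈ -0.7 km, y ≈ -5.8 km, depth ≈ 55.7 km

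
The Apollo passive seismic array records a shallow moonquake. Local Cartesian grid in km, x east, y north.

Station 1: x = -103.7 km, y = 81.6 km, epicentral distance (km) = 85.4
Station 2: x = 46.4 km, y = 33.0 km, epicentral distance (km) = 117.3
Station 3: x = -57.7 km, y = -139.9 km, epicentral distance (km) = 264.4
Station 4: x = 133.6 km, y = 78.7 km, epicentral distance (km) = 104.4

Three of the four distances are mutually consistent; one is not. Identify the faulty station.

Station 4

Solve using three stations at a time. Using Station 1, Station 2, Station 3 (subtract circle equations pairwise → linear system) gives (x, y) ≈ (-28.9, 122.9).
Distances from that point to each station vs reported:
  Station 1: calculated 85.4 vs reported 85.4 → residual 0.0 km
  Station 2: calculated 117.3 vs reported 117.3 → residual 0.0 km
  Station 3: calculated 264.4 vs reported 264.4 → residual 0.0 km
  Station 4: calculated 168.4 vs reported 104.4 → residual 64.0 km
Station 1, Station 2, Station 3 are mutually consistent (residuals ≈ 0); Station 4 is off by 64.0 km.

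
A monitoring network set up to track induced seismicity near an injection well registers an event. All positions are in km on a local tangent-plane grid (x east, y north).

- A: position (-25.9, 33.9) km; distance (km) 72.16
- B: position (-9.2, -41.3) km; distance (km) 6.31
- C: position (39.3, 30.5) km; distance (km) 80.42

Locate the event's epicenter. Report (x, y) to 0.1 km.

-6.5 km east, -35.6 km north

Circle about each station: (x + 25.9)² + (y − 33.9)² = 72.16²; (x + 9.2)² + (y + 41.3)² = 6.31²; (x − 39.3)² + (y − 30.5)² = 80.42².
Subtracting pairs of circle equations eliminates x²+y² and gives linear equations (the radical axes):
33.4 x − 150.4 y = 5137.56
130.4 x − 6.8 y = -605.59
Solving the 2×2 system: x ≈ -6.5, y ≈ -35.6 km.
Check against A (with the unrounded x, y): √((x + 25.9)²+(y − 33.9)²) = 72.16 ≈ 72.16 km. ✓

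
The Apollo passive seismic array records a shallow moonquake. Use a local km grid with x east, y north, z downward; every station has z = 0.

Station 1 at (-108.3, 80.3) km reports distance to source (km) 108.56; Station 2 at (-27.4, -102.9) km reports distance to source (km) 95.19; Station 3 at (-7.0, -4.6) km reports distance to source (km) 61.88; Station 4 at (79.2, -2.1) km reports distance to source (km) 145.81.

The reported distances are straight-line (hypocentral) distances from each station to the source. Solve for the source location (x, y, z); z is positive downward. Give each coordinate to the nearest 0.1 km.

x ≈ -64.6 km, y ≈ -17.3 km, depth ≈ 18.7 km

Each station gives a sphere (x−x_i)² + (y−y_i)² + z² = d_i² (stations at z=0).
Subtracting the Station 1 sphere from Station 2 and Station 3: z² cancels, leaving linear equations in x and y:
161.8 x − 366.4 y = -4113.67
202.6 x − 169.8 y = -10150.68
Solving: x ≈ -64.602, y ≈ -17.300 km (keep extra digits for the depth step; rounded: -64.6, -17.3).
Then from the Station 1 sphere: z² = 108.56² − (x + 108.3)² − (y − 80.3)² with x = -64.602, y = -17.300, so z ≈ 18.708 ≈ 18.7 km.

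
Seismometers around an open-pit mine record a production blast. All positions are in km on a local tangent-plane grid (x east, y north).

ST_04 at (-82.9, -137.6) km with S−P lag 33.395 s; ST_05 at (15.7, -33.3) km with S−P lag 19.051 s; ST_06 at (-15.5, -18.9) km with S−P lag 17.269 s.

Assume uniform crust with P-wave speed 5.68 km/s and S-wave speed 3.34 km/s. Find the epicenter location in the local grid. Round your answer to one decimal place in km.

Distance from S−P lag: d = Δt · v_P v_S / (v_P − v_S) = Δt · (5.68·3.34)/(5.68−3.34) ≈ 8.1074·Δt.
So d_ST_04 = 270.74, d_ST_05 = 154.45, d_ST_06 = 140.01 km.
Circle about each station: (x + 82.9)² + (y + 137.6)² = 270.74²; (x − 15.7)² + (y + 33.3)² = 154.45²; (x + 15.5)² + (y + 18.9)² = 140.01².
Subtracting the ST_04 equation from the ST_05 and ST_06 equations removes the quadratic terms:
197.2 x + 208.6 y = 24994.56
134.8 x + 237.4 y = 28488.64
Solving the 2×2 system: x ≈ -0.5, y ≈ 120.3 km.
Check against ST_04 (with the unrounded x, y): √((x + 82.9)²+(y + 137.6)²) = 270.73 ≈ 270.74 km. ✓

(-0.5, 120.3)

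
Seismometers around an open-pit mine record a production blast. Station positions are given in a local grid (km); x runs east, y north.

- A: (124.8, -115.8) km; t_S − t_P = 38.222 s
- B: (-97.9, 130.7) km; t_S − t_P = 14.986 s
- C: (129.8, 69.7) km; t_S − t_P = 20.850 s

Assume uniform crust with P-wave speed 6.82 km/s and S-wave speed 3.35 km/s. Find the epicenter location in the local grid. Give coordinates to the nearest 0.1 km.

x ≈ -4.0 km, y ≈ 100.4 km

Distance from S−P lag: d = Δt · v_P v_S / (v_P − v_S) = Δt · (6.82·3.35)/(6.82−3.35) ≈ 6.5841·Δt.
So d_A = 251.66, d_B = 98.67, d_C = 137.28 km.
Circle about each station: (x − 124.8)² + (y + 115.8)² = 251.66²; (x + 97.9)² + (y − 130.7)² = 98.67²; (x − 129.8)² + (y − 69.7)² = 137.28².
Subtracting the A equation from the B and C equations removes the quadratic terms:
-445.4 x + 493.0 y = 51279.21
10.0 x + 371.0 y = 37208.41
Solving the 2×2 system: x ≈ -4.0, y ≈ 100.4 km.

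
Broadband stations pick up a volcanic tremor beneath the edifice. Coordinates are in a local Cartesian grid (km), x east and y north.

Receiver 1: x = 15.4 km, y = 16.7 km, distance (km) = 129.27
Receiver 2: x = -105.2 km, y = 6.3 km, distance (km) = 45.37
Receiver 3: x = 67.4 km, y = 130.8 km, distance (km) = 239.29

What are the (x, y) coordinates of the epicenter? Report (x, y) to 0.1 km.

Circle about each station: (x − 15.4)² + (y − 16.7)² = 129.27²; (x + 105.2)² + (y − 6.3)² = 45.37²; (x − 67.4)² + (y − 130.8)² = 239.29².
Subtracting the Receiver 1 equation from the Receiver 2 and Receiver 3 equations removes the quadratic terms:
-241.2 x − 20.8 y = 25242.98
104.0 x + 228.2 y = -19413.62
Solving the 2×2 system: x ≈ -101.3, y ≈ -38.9 km.

x ≈ -101.3 km, y ≈ -38.9 km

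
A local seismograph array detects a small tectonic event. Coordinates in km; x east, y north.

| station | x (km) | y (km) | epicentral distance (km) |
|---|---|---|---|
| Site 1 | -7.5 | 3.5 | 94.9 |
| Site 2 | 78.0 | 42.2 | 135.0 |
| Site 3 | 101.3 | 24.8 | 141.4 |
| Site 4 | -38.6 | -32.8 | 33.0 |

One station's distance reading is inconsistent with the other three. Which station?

Solve using three stations at a time. Using Site 2, Site 3, Site 4 (subtract circle equations pairwise → linear system) gives (x, y) ≈ (-14.9, -55.7).
Distances from that point to each station vs reported:
  Site 1: calculated 59.7 vs reported 94.9 → residual 35.2 km
  Site 2: calculated 135.0 vs reported 135.0 → residual 0.0 km
  Site 3: calculated 141.4 vs reported 141.4 → residual 0.0 km
  Site 4: calculated 32.9 vs reported 33.0 → residual 0.1 km
Site 2, Site 3, Site 4 are mutually consistent (residuals ≈ 0); Site 1 is off by 35.2 km.

Site 1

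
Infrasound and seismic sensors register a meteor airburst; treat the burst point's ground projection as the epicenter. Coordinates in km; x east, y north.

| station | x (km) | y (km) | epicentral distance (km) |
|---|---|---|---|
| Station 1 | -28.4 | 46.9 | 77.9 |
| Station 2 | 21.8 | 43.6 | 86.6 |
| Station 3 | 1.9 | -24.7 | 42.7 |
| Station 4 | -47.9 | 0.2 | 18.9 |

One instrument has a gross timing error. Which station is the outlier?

Solve using three stations at a time. Using Station 2, Station 3, Station 4 (subtract circle equations pairwise → linear system) gives (x, y) ≈ (-40.1, -17.0).
Distances from that point to each station vs reported:
  Station 1: calculated 64.9 vs reported 77.9 → residual 13.0 km
  Station 2: calculated 86.6 vs reported 86.6 → residual 0.0 km
  Station 3: calculated 42.7 vs reported 42.7 → residual 0.0 km
  Station 4: calculated 18.9 vs reported 18.9 → residual 0.0 km
Station 2, Station 3, Station 4 are mutually consistent (residuals ≈ 0); Station 1 is off by 13.0 km.

Station 1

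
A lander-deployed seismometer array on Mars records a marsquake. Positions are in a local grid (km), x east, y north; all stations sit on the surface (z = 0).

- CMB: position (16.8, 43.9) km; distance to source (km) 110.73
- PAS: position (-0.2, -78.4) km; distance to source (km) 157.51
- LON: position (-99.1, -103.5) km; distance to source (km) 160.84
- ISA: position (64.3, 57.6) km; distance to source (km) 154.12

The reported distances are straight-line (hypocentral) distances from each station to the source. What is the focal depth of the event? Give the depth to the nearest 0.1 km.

55.3 km

Each station gives a sphere (x−x_i)² + (y−y_i)² + z² = d_i² (stations at z=0).
Subtracting the CMB sphere from PAS and LON: z² cancels, leaving linear equations in x and y:
-34.0 x − 244.6 y = -8611.12
-231.8 x − 294.8 y = 4715.24
Solving: x ≈ -79.098, y ≈ 46.200 km (keep extra digits for the depth step; rounded: -79.1, 46.2).
Then from the CMB sphere: z² = 110.73² − (x − 16.8)² − (y − 43.9)² with x = -79.098, y = 46.200, so z ≈ 55.312 ≈ 55.3 km.
Check against ISA (with the unrounded solution): distance 154.12 ≈ 154.12 km. ✓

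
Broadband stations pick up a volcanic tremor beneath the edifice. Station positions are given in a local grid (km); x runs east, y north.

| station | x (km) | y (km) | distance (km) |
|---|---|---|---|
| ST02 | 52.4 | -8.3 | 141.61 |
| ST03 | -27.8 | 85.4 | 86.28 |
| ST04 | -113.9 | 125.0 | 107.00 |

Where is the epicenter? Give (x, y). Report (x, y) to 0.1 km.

(-86.0, 21.7)

Circle about each station: (x − 52.4)² + (y + 8.3)² = 141.61²; (x + 27.8)² + (y − 85.4)² = 86.28²; (x + 113.9)² + (y − 125.0)² = 107.00².
Subtracting the ST02 equation from the ST03 and ST04 equations removes the quadratic terms:
-160.4 x + 187.4 y = 17860.50
-332.6 x + 266.6 y = 34387.95
Solving the 2×2 system: x ≈ -86.0, y ≈ 21.7 km.
Check against ST02 (with the unrounded x, y): √((x − 52.4)²+(y + 8.3)²) = 141.61 ≈ 141.61 km. ✓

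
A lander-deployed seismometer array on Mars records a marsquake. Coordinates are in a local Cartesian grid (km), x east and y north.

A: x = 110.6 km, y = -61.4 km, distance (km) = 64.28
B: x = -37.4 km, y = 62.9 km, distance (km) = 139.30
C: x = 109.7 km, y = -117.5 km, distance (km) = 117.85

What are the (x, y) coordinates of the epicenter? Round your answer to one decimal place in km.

(85.8, -2.1)

Circle about each station: (x − 110.6)² + (y + 61.4)² = 64.28²; (x + 37.4)² + (y − 62.9)² = 139.30²; (x − 109.7)² + (y + 117.5)² = 117.85².
Subtracting the A equation from the B and C equations removes the quadratic terms:
-296.0 x + 248.6 y = -25919.72
-1.8 x − 112.2 y = 81.32
Solving the 2×2 system: x ≈ 85.8, y ≈ -2.1 km.
Check against A (with the unrounded x, y): √((x − 110.6)²+(y + 61.4)²) = 64.28 ≈ 64.28 km. ✓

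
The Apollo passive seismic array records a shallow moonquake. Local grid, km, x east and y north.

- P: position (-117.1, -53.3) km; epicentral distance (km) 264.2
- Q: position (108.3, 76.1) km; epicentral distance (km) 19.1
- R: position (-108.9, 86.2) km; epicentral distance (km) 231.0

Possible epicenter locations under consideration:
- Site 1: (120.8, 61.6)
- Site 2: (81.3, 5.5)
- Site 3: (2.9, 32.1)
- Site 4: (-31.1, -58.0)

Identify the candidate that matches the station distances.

Site 1

For each candidate, compare |candidate − station| to the reported distance:
Site 1: residuals P 0.0, Q 0.0, R 0.0 → max 0.0 km
Site 2: residuals P 57.3, Q 56.5, R 24.4 → max 57.3 km
Site 3: residuals P 116.9, Q 95.1, R 106.8 → max 116.9 km
Site 4: residuals P 178.1, Q 174.3, R 67.2 → max 178.1 km
Only Site 1 has all residuals ≈ 0.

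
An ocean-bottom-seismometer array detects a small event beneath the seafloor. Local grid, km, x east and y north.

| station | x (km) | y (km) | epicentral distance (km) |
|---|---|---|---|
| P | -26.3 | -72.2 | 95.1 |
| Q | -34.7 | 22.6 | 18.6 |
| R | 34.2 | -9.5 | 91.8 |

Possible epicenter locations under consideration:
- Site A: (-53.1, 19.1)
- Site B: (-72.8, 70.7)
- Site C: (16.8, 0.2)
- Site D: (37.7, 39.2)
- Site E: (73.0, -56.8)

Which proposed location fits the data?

Site A

For each candidate, compare |candidate − station| to the reported distance:
Site A: residuals P 0.1, Q 0.1, R 0.1 → max 0.1 km
Site B: residuals P 55.2, Q 42.8, R 41.9 → max 55.2 km
Site C: residuals P 10.8, Q 37.6, R 71.9 → max 71.9 km
Site D: residuals P 33.4, Q 55.7, R 43.0 → max 55.7 km
Site E: residuals P 5.4, Q 115.2, R 30.6 → max 115.2 km
Only Site A has all residuals ≈ 0.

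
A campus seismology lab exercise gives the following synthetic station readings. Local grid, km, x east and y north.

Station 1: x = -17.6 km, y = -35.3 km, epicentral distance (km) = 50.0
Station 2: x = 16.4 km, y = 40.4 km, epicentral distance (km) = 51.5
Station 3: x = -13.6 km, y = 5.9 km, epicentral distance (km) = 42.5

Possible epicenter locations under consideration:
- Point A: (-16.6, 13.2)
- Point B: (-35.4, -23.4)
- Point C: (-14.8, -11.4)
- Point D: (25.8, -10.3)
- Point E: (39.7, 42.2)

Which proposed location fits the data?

For each candidate, compare |candidate − station| to the reported distance:
Point A: residuals Station 1 1.5, Station 2 8.7, Station 3 34.6 → max 34.6 km
Point B: residuals Station 1 28.6, Station 2 30.7, Station 3 6.0 → max 30.7 km
Point C: residuals Station 1 25.9, Station 2 9.0, Station 3 25.2 → max 25.9 km
Point D: residuals Station 1 0.1, Station 2 0.1, Station 3 0.1 → max 0.1 km
Point E: residuals Station 1 46.4, Station 2 28.1, Station 3 22.0 → max 46.4 km
Only Point D has all residuals ≈ 0.

Point D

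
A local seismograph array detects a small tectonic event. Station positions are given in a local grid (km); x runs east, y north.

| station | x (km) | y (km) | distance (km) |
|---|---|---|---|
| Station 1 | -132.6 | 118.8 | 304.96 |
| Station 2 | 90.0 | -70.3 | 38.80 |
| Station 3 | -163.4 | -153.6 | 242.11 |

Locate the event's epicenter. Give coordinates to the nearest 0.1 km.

Circle about each station: (x + 132.6)² + (y − 118.8)² = 304.96²; (x − 90.0)² + (y + 70.3)² = 38.80²; (x + 163.4)² + (y + 153.6)² = 242.11².
Subtracting the Station 1 equation from the Station 2 and Station 3 equations removes the quadratic terms:
445.2 x − 378.2 y = 72841.05
-61.6 x − 544.8 y = 52979.67
Solving the 2×2 system: x ≈ 73.9, y ≈ -105.6 km.
Check against Station 1 (with the unrounded x, y): √((x + 132.6)²+(y − 118.8)²) = 304.96 ≈ 304.96 km. ✓

(73.9, -105.6)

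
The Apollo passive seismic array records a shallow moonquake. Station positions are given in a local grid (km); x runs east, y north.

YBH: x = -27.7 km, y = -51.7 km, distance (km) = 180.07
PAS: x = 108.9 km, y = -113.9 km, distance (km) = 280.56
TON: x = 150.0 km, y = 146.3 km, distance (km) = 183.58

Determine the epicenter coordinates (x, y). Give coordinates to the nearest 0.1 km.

-32.7 km east, 128.3 km north

Circle about each station: (x + 27.7)² + (y + 51.7)² = 180.07²; (x − 108.9)² + (y + 113.9)² = 280.56²; (x − 150.0)² + (y − 146.3)² = 183.58².
Subtracting the YBH equation from the PAS and TON equations removes the quadratic terms:
273.2 x − 124.4 y = -24896.47
355.4 x + 396.0 y = 39187.10
Solving the 2×2 system: x ≈ -32.7, y ≈ 128.3 km.
Check against YBH (with the unrounded x, y): √((x + 27.7)²+(y + 51.7)²) = 180.08 ≈ 180.07 km. ✓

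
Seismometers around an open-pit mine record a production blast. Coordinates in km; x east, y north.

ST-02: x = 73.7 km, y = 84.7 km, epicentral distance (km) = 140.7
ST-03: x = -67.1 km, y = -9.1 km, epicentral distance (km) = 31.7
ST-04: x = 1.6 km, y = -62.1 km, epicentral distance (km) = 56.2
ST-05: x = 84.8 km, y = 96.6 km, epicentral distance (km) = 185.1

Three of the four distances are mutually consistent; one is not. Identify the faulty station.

ST-02

Solve using three stations at a time. Using ST-03, ST-04, ST-05 (subtract circle equations pairwise → linear system) gives (x, y) ≈ (-46.8, -33.5).
Distances from that point to each station vs reported:
  ST-02: calculated 168.8 vs reported 140.7 → residual 28.1 km
  ST-03: calculated 31.7 vs reported 31.7 → residual 0.0 km
  ST-04: calculated 56.2 vs reported 56.2 → residual 0.0 km
  ST-05: calculated 185.1 vs reported 185.1 → residual 0.0 km
ST-03, ST-04, ST-05 are mutually consistent (residuals ≈ 0); ST-02 is off by 28.1 km.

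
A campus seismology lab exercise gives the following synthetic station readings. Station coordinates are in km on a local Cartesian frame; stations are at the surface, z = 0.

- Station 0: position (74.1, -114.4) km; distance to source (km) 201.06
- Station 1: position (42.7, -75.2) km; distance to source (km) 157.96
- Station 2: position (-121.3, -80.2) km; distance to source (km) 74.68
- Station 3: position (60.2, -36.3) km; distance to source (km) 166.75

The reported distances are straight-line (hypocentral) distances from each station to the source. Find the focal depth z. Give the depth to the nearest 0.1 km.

Each station gives a sphere (x−x_i)² + (y−y_i)² + z² = d_i² (stations at z=0).
Subtracting the Station 0 sphere from Station 1 and Station 2: z² cancels, leaving linear equations in x and y:
-62.8 x + 78.4 y = 4373.92
-390.8 x + 68.4 y = 37415.58
Solving: x ≈ -99.996, y ≈ -24.309 km (keep extra digits for the depth step; rounded: -100.0, -24.3).
Then from the Station 0 sphere: z² = 201.06² − (x − 74.1)² − (y + 114.4)² with x = -99.996, y = -24.309, so z ≈ 44.714 ≈ 44.7 km.
Check against Station 3 (with the unrounded solution): distance 166.75 ≈ 166.75 km. ✓

z ≈ 44.7 km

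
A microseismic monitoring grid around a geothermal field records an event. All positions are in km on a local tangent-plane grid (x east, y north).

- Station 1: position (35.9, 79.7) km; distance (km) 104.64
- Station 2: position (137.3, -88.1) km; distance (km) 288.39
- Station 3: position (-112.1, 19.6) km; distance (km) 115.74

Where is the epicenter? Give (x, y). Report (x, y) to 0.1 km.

(-59.5, 122.7)

Circle about each station: (x − 35.9)² + (y − 79.7)² = 104.64²; (x − 137.3)² + (y + 88.1)² = 288.39²; (x + 112.1)² + (y − 19.6)² = 115.74².
Subtracting pairs of circle equations eliminates x²+y² and gives linear equations (the radical axes):
202.8 x − 335.6 y = -53247.26
-296.0 x − 120.2 y = 2863.45
Solving the 2×2 system: x ≈ -59.5, y ≈ 122.7 km.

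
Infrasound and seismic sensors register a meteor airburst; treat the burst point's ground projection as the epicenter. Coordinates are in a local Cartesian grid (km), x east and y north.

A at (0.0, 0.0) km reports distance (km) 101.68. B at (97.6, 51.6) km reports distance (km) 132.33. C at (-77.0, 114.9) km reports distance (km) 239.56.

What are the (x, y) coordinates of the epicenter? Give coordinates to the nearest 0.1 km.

66.4 km east, -77.0 km north

Circle about each station: x² + y² = 101.68²; (x − 97.6)² + (y − 51.6)² = 132.33²; (x + 77.0)² + (y − 114.9)² = 239.56².
Subtracting pairs of circle equations eliminates x²+y² and gives linear equations (the radical axes):
195.2 x + 103.2 y = 5015.91
-154.0 x + 229.8 y = -27919.16
Solving the 2×2 system: x ≈ 66.4, y ≈ -77.0 km.
Check against A (with the unrounded x, y): √(x²+y²) = 101.67 ≈ 101.68 km. ✓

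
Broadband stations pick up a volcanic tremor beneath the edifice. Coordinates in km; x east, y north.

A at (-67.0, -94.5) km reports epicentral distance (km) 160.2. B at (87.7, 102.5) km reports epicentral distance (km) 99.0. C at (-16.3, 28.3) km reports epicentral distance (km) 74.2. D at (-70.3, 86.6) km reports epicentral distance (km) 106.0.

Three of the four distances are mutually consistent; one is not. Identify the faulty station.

Solve using three stations at a time. Using A, B, C (subtract circle equations pairwise → linear system) gives (x, y) ≈ (55.3, 8.9).
Distances from that point to each station vs reported:
  A: calculated 160.2 vs reported 160.2 → residual 0.0 km
  B: calculated 99.0 vs reported 99.0 → residual 0.0 km
  C: calculated 74.2 vs reported 74.2 → residual 0.0 km
  D: calculated 147.7 vs reported 106.0 → residual 41.7 km
A, B, C are mutually consistent (residuals ≈ 0); D is off by 41.7 km.

D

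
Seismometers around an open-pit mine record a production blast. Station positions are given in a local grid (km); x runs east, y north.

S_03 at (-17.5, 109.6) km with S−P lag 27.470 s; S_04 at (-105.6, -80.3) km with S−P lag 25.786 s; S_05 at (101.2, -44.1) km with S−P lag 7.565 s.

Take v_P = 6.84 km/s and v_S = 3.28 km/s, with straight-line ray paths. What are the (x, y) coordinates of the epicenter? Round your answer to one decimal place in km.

53.7 km east, -48.2 km north

Distance from S−P lag: d = Δt · v_P v_S / (v_P − v_S) = Δt · (6.84·3.28)/(6.84−3.28) ≈ 6.3020·Δt.
So d_S_03 = 173.12, d_S_04 = 162.50, d_S_05 = 47.67 km.
Circle about each station: (x + 17.5)² + (y − 109.6)² = 173.12²; (x + 105.6)² + (y + 80.3)² = 162.50²; (x − 101.2)² + (y + 44.1)² = 47.67².
Subtracting the S_03 equation from the S_04 and S_05 equations removes the quadratic terms:
-176.2 x − 379.8 y = 8845.32
237.4 x − 307.4 y = 27565.95
Solving the 2×2 system: x ≈ 53.7, y ≈ -48.2 km.
Check against S_03 (with the unrounded x, y): √((x + 17.5)²+(y − 109.6)²) = 173.12 ≈ 173.12 km. ✓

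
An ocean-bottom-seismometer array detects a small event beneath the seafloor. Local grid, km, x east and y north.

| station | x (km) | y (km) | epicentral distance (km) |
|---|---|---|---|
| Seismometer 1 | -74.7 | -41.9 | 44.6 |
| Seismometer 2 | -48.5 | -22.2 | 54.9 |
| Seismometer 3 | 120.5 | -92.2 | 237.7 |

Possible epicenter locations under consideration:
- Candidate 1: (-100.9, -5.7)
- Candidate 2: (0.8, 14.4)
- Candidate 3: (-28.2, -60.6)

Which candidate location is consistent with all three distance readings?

Candidate 1

For each candidate, compare |candidate − station| to the reported distance:
Candidate 1: residuals Seismometer 1 0.1, Seismometer 2 0.0, Seismometer 3 0.0 → max 0.1 km
Candidate 2: residuals Seismometer 1 49.6, Seismometer 2 6.5, Seismometer 3 77.4 → max 77.4 km
Candidate 3: residuals Seismometer 1 5.5, Seismometer 2 11.5, Seismometer 3 85.7 → max 85.7 km
Only Candidate 1 has all residuals ≈ 0.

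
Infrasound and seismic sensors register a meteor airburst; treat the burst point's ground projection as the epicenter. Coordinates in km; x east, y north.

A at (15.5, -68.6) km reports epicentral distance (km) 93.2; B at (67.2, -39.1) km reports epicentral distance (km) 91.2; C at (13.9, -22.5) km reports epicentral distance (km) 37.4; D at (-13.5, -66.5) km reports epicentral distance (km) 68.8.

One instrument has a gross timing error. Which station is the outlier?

Solve using three stations at a time. Using B, C, D (subtract circle equations pairwise → linear system) gives (x, y) ≈ (-14.1, 2.3).
Distances from that point to each station vs reported:
  A: calculated 76.8 vs reported 93.2 → residual 16.4 km
  B: calculated 91.2 vs reported 91.2 → residual 0.0 km
  C: calculated 37.3 vs reported 37.4 → residual 0.1 km
  D: calculated 68.8 vs reported 68.8 → residual 0.0 km
B, C, D are mutually consistent (residuals ≈ 0); A is off by 16.4 km.

A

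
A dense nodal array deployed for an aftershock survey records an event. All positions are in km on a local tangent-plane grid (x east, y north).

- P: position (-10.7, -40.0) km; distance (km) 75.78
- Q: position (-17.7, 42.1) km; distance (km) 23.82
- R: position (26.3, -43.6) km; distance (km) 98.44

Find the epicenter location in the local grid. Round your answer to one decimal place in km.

-38.5 km east, 30.5 km north

Circle about each station: (x + 10.7)² + (y + 40.0)² = 75.78²; (x + 17.7)² + (y − 42.1)² = 23.82²; (x − 26.3)² + (y + 43.6)² = 98.44².
Subtracting the P equation from the Q and R equations removes the quadratic terms:
-14.0 x + 164.2 y = 5546.43
74.0 x − 7.2 y = -3069.67
Solving the 2×2 system: x ≈ -38.5, y ≈ 30.5 km.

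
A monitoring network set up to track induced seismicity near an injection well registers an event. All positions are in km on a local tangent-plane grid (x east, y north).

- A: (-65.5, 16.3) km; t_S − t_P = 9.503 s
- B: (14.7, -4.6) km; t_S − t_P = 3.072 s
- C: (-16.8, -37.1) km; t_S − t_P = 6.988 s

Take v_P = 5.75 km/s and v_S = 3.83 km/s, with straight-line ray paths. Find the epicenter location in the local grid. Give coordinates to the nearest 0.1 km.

(43.5, 15.7)

Distance from S−P lag: d = Δt · v_P v_S / (v_P − v_S) = Δt · (5.75·3.83)/(5.75−3.83) ≈ 11.4701·Δt.
So d_A = 109.00, d_B = 35.24, d_C = 80.15 km.
Circle about each station: (x + 65.5)² + (y − 16.3)² = 109.00²; (x − 14.7)² + (y + 4.6)² = 35.24²; (x + 16.8)² + (y + 37.1)² = 80.15².
Subtracting the A equation from the B and C equations removes the quadratic terms:
160.4 x − 41.8 y = 6320.45
97.4 x − 106.8 y = 2559.69
Solving the 2×2 system: x ≈ 43.5, y ≈ 15.7 km.
Check against A (with the unrounded x, y): √((x + 65.5)²+(y − 16.3)²) = 109.00 ≈ 109.00 km. ✓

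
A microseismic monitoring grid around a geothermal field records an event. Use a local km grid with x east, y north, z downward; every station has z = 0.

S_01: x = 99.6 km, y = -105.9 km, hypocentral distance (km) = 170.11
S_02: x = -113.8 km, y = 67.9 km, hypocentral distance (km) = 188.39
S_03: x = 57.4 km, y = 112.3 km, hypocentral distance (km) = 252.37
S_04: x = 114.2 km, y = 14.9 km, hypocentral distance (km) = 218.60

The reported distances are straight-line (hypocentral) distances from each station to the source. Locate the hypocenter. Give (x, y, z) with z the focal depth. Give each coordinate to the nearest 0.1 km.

(-60.4, -103.3, 57.7)

Each station gives a sphere (x−x_i)² + (y−y_i)² + z² = d_i² (stations at z=0).
Subtracting the S_01 sphere from S_02 and S_03: z² cancels, leaving linear equations in x and y:
-426.8 x + 347.6 y = -10127.50
-84.4 x + 436.4 y = -39982.12
Solving: x ≈ -60.402, y ≈ -103.300 km (keep extra digits for the depth step; rounded: -60.4, -103.3).
Then from the S_01 sphere: z² = 170.11² − (x − 99.6)² − (y + 105.9)² with x = -60.402, y = -103.300, so z ≈ 57.706 ≈ 57.7 km.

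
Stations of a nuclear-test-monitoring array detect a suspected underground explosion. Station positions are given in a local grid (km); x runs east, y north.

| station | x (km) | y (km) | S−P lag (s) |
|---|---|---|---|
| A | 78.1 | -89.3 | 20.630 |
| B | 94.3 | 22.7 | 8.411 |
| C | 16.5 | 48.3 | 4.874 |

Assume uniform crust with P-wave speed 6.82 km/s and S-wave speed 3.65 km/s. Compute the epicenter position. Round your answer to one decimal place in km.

Distance from S−P lag: d = Δt · v_P v_S / (v_P − v_S) = Δt · (6.82·3.65)/(6.82−3.65) ≈ 7.8527·Δt.
So d_A = 162.00, d_B = 66.05, d_C = 38.27 km.
Circle about each station: (x − 78.1)² + (y + 89.3)² = 162.00²; (x − 94.3)² + (y − 22.7)² = 66.05²; (x − 16.5)² + (y − 48.3)² = 38.27².
Subtracting pairs of circle equations eliminates x²+y² and gives linear equations (the radical axes):
32.4 x + 224.0 y = 17215.08
-123.2 x + 275.2 y = 13310.45
Solving the 2×2 system: x ≈ 48.1, y ≈ 69.9 km.

(48.1, 69.9)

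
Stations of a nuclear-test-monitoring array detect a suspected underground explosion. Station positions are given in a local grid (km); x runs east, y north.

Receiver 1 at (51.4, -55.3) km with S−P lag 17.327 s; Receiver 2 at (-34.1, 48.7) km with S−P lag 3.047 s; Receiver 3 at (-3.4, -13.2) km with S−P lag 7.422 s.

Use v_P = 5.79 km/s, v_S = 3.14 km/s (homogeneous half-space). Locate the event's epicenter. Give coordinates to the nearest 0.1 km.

x ≈ -33.6 km, y ≈ 27.8 km

Distance from S−P lag: d = Δt · v_P v_S / (v_P − v_S) = Δt · (5.79·3.14)/(5.79−3.14) ≈ 6.8606·Δt.
So d_Receiver 1 = 118.87, d_Receiver 2 = 20.90, d_Receiver 3 = 50.92 km.
Circle about each station: (x − 51.4)² + (y + 55.3)² = 118.87²; (x + 34.1)² + (y − 48.7)² = 20.90²; (x + 3.4)² + (y + 13.2)² = 50.92².
Subtracting the Receiver 1 equation from the Receiver 2 and Receiver 3 equations removes the quadratic terms:
-171.0 x + 208.0 y = 11527.72
-109.6 x + 84.2 y = 6022.98
Solving the 2×2 system: x ≈ -33.6, y ≈ 27.8 km.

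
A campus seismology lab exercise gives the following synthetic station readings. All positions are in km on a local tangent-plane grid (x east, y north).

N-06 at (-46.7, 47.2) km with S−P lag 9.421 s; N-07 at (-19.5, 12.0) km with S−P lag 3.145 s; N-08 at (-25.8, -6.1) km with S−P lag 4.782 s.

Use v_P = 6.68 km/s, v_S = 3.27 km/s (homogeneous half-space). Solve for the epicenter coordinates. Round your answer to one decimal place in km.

Distance from S−P lag: d = Δt · v_P v_S / (v_P − v_S) = Δt · (6.68·3.27)/(6.68−3.27) ≈ 6.4057·Δt.
So d_N-06 = 60.35, d_N-07 = 20.15, d_N-08 = 30.63 km.
Circle about each station: (x + 46.7)² + (y − 47.2)² = 60.35²; (x + 19.5)² + (y − 12.0)² = 20.15²; (x + 25.8)² + (y + 6.1)² = 30.63².
Subtracting pairs of circle equations eliminates x²+y² and gives linear equations (the radical axes):
54.4 x − 70.4 y = -648.38
41.8 x − 106.6 y = -1001.95
Solving the 2×2 system: x ≈ 0.5, y ≈ 9.6 km.
Check against N-06 (with the unrounded x, y): √((x + 46.7)²+(y − 47.2)²) = 60.35 ≈ 60.35 km. ✓

x ≈ 0.5 km, y ≈ 9.6 km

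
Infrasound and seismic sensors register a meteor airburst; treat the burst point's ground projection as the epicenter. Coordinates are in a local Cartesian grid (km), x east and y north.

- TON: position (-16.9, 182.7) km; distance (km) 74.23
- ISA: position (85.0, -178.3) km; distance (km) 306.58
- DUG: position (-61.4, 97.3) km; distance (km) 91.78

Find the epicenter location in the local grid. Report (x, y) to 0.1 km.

Circle about each station: (x + 16.9)² + (y − 182.7)² = 74.23²; (x − 85.0)² + (y + 178.3)² = 306.58²; (x + 61.4)² + (y − 97.3)² = 91.78².
Subtracting pairs of circle equations eliminates x²+y² and gives linear equations (the radical axes):
203.8 x − 722.0 y = -83130.21
-89.0 x − 170.8 y = -23341.13
Solving the 2×2 system: x ≈ 26.8, y ≈ 122.7 km.

(26.8, 122.7)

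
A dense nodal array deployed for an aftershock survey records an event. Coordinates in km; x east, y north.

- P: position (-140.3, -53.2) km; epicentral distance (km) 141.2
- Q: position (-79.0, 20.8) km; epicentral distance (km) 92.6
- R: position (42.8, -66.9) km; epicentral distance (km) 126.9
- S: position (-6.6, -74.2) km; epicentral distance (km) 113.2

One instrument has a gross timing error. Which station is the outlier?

Q

Solve using three stations at a time. Using P, R, S (subtract circle equations pairwise → linear system) gives (x, y) ≈ (-31.0, 36.7).
Distances from that point to each station vs reported:
  P: calculated 141.5 vs reported 141.2 → residual 0.3 km
  Q: calculated 50.5 vs reported 92.6 → residual 42.1 km
  R: calculated 127.2 vs reported 126.9 → residual 0.3 km
  S: calculated 113.6 vs reported 113.2 → residual 0.4 km
P, R, S are mutually consistent (residuals ≈ 0); Q is off by 42.1 km.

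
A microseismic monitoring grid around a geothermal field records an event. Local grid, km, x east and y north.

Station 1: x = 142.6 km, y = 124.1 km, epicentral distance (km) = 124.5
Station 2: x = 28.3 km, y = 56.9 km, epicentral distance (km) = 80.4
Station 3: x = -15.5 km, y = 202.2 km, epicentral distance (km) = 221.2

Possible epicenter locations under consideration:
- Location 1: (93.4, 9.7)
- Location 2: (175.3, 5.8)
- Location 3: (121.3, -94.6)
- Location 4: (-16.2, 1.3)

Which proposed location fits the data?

For each candidate, compare |candidate − station| to the reported distance:
Location 1: residuals Station 1 0.0, Station 2 0.0, Station 3 0.0 → max 0.0 km
Location 2: residuals Station 1 1.8, Station 2 75.2, Station 3 52.6 → max 75.2 km
Location 3: residuals Station 1 95.2, Station 2 97.4, Station 3 105.6 → max 105.6 km
Location 4: residuals Station 1 76.2, Station 2 9.2, Station 3 20.3 → max 76.2 km
Only Location 1 has all residuals ≈ 0.

Location 1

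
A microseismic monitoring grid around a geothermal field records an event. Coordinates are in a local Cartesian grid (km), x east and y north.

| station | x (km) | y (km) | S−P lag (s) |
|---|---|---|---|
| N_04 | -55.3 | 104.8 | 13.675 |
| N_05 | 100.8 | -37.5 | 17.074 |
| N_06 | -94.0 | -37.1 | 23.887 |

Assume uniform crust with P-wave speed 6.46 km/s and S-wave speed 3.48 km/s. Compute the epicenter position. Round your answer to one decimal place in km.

44.4 km east, 78.3 km north

Distance from S−P lag: d = Δt · v_P v_S / (v_P − v_S) = Δt · (6.46·3.48)/(6.46−3.48) ≈ 7.5439·Δt.
So d_N_04 = 103.16, d_N_05 = 128.80, d_N_06 = 180.20 km.
Circle about each station: (x + 55.3)² + (y − 104.8)² = 103.16²; (x − 100.8)² + (y + 37.5)² = 128.80²; (x + 94.0)² + (y + 37.1)² = 180.20².
Subtracting the N_04 equation from the N_05 and N_06 equations removes the quadratic terms:
312.2 x − 284.6 y = -8421.69
-77.4 x − 283.8 y = -25658.77
Solving the 2×2 system: x ≈ 44.4, y ≈ 78.3 km.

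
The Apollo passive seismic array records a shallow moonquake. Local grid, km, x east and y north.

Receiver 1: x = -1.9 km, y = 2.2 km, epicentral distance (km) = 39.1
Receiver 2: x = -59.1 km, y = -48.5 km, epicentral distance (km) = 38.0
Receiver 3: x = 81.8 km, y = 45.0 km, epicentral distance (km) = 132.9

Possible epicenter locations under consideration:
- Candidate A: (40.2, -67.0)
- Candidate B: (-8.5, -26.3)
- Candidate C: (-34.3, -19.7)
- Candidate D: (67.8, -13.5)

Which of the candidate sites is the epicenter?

For each candidate, compare |candidate − station| to the reported distance:
Candidate A: residuals Receiver 1 41.9, Receiver 2 63.0, Receiver 3 13.4 → max 63.0 km
Candidate B: residuals Receiver 1 9.8, Receiver 2 17.3, Receiver 3 17.8 → max 17.8 km
Candidate C: residuals Receiver 1 0.0, Receiver 2 0.0, Receiver 3 0.0 → max 0.0 km
Candidate D: residuals Receiver 1 32.3, Receiver 2 93.6, Receiver 3 72.7 → max 93.6 km
Only Candidate C has all residuals ≈ 0.

Candidate C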